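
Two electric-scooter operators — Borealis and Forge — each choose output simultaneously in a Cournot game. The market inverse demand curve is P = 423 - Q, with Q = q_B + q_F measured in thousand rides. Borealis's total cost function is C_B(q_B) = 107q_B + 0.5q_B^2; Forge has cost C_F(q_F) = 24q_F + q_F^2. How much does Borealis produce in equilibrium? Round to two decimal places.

78.64

Borealis's profit: π_B = (423 - Q)q_B - (107q_B + (1/2)q_B²). Setting ∂π_B/∂q_B = 0: 316 - 3q_B - (q_F) = 0.
Forge's profit: π_F = (423 - Q)q_F - (24q_F + q_F²). Setting ∂π_F/∂q_F = 0: 399 - 4q_F - (q_B) = 0.
So q_B = (316 - q_F)/3 and q_F = (399 - q_B)/4.
Solving the pair: q_B = 865/11, q_F = 881/11.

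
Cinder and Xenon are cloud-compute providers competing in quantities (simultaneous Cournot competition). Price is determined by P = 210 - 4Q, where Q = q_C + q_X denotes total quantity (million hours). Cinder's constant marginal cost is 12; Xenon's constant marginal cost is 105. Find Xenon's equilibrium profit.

4

Cinder's profit: π_C = (210 - 4Q)q_C - (12q_C). Setting ∂π_C/∂q_C = 0: 198 - 8q_C - 4(q_X) = 0.
Xenon's first-order condition: 105 - 8q_X - 4(q_C) = 0.
Rearranging gives the reaction functions q_C = (198 - 4q_X)/8 and q_X = (105 - 4q_C)/8.
Solving the pair: q_C = 97/4, q_X = 1.
Price P = 210 - 4·(101/4) = 109.
Xenon's profit: (109 - 105)·1 = 4.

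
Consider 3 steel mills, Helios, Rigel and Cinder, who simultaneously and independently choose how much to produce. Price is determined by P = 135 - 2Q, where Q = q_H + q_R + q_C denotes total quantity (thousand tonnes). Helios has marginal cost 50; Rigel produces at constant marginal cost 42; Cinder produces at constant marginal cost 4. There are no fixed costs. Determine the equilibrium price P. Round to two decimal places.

Helios's profit: π_H = (135 - 2Q)q_H - (50q_H). Setting ∂π_H/∂q_H = 0: 85 - 4q_H - 2(q_R + q_C) = 0.
Rigel's first-order condition: 93 - 4q_R - 2(q_H + q_C) = 0.
Cinder's first-order condition: 131 - 4q_C - 2(q_H + q_R) = 0.
Adding the 3 first-order conditions: 309 − 8Q = 0, so Q = 309/8.
Back-substituting: q_H = (85 − 309/4)/2 = 31/8, q_R = (93 − 309/4)/2 = 63/8, q_C = (131 − 309/4)/2 = 215/8.
Total output Q = 309/8, so price P = 135 - 2·(309/8) = 231/4.

57.75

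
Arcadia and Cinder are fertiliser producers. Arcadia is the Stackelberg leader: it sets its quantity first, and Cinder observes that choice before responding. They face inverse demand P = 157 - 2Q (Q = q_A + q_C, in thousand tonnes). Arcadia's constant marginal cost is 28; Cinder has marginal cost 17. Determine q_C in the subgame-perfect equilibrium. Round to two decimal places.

The follower Cinder best-responds to any q_A: π_C = (157 - 2Q)q_C - 17q_C.
Setting the follower's marginal profit to zero, 140 - 2q_A - 4q_C = 0, i.e. q_C = (140 - 2q_A)/4.
The leader anticipates this reaction. Substituting into P = 157 - 2Q gives P = 87 - q_A, so π_A = (87 - q_A)q_A - 28q_A.
The leader's first-order condition 59 - 2q_A = 0 yields q_A = 59/2.
Then q_C = (140 - 2·(59/2))/4 = 81/4.

20.25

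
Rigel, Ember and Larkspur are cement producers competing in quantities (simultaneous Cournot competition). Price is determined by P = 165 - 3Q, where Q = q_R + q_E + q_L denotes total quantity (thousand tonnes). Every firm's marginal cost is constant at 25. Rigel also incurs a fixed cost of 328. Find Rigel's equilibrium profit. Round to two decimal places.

80.33

Each firm earns π_i = (165 - 3Q)q_i - 25q_i.
First-order condition (treating rivals' output as given): 140 - 6q_i - 3·Σ_{j≠i} q_j = 0.
With identical firms every q_j equals q_i, so Σ_{j≠i} q_j = 2q_i and 140 = 12q_i, giving q_i = 35/3.
Price P = 165 - 3·35 = 60.
Rigel's profit: (60 - 25)·(35/3) - 328 = 241/3.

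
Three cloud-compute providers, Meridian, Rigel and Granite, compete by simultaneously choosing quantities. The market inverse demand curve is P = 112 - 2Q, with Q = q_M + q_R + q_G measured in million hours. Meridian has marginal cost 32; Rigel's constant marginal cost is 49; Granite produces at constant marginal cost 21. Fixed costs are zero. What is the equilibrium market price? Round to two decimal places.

53.50

Meridian's profit: π_M = (112 - 2Q)q_M - (32q_M). Setting ∂π_M/∂q_M = 0: 80 - 4q_M - 2(q_R + q_G) = 0.
Rigel's first-order condition: 63 - 4q_R - 2(q_M + q_G) = 0.
Granite's profit: π_G = (112 - 2Q)q_G - (21q_G). Setting ∂π_G/∂q_G = 0: 91 - 4q_G - 2(q_M + q_R) = 0.
Adding the 3 first-order conditions: 234 − 8Q = 0, so Q = 117/4.
Back-substituting: q_M = (80 − 117/2)/2 = 43/4, q_R = (63 − 117/2)/2 = 9/4, q_G = (91 − 117/2)/2 = 65/4.
Total output Q = 117/4, so price P = 112 - 2·(117/4) = 107/2.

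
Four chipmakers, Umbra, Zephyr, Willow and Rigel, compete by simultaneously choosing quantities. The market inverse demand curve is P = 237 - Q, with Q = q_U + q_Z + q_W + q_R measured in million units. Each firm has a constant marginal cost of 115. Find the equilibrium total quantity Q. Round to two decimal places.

A representative firm's profit is π_i = q_i(237 - Q) - 115q_i.
First-order condition (treating rivals' output as given): 122 - 2q_i - Σ_{j≠i} q_j = 0.
With identical firms every q_j equals q_i, so Σ_{j≠i} q_j = 3q_i and 122 = 5q_i, giving q_i = 122/5.
Total output Q = 122/5 + 122/5 + 122/5 + 122/5 = 488/5.

97.60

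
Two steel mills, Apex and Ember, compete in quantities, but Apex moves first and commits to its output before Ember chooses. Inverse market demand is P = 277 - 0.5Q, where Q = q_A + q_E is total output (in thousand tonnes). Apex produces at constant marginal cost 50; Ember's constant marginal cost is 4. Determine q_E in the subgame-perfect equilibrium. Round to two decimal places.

182.50

The follower Ember best-responds to any q_A: π_E = (277 - 0.5Q)q_E - 4q_E.
Follower FOC: 273 - (1/2)q_A - q_E = 0, so q_E(q_A) = (273 - (1/2)q_A).
Apex substitutes q_E(q_A) into its own profit: π_A = q_A(277 - (1/2)q_A - (273 - (1/2)q_A)/2) - 50q_A = (281/2 - (1/4)q_A)q_A - 50q_A.
The leader's first-order condition 181/2 - (1/2)q_A = 0 yields q_A = 181.
Then q_E = (273 - (1/2)·181) = 365/2.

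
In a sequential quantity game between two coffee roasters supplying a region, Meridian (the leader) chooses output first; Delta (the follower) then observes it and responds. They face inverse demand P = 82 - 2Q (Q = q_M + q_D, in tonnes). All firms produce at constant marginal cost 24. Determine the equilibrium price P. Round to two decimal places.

Solve by backward induction. Given q_M, the follower Delta maximises π_D = (82 - 2q_M - 2q_D)q_D - 24q_D.
Follower FOC: 58 - 2q_M - 4q_D = 0, so q_D(q_M) = (58 - 2q_M)/4.
Meridian substitutes q_D(q_M) into its own profit: π_M = q_M(82 - 2q_M - (58 - 2q_M)/2) - 24q_M = (53 - q_M)q_M - 24q_M.
Leader FOC: 29 - 2q_M = 0, so q_M = 29/2.
Then q_D = (58 - 2·(29/2))/4 = 29/4.
Total output Q = 87/4, so price P = 82 - 2·(87/4) = 77/2.

38.50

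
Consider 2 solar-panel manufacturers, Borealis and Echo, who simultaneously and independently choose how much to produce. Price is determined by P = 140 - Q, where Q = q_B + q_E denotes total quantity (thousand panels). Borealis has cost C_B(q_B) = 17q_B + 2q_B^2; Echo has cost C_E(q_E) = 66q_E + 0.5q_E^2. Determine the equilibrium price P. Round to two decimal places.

103.76

Borealis's profit: π_B = (140 - Q)q_B - (17q_B + 2q_B²). Setting ∂π_B/∂q_B = 0: 123 - 6q_B - (q_E) = 0.
Echo's profit: π_E = (140 - Q)q_E - (66q_E + (1/2)q_E²). Setting ∂π_E/∂q_E = 0: 74 - 3q_E - (q_B) = 0.
Rearranging gives the reaction functions q_B = (123 - q_E)/6 and q_E = (74 - q_B)/3.
Substituting one into the other gives q_B = 295/17 and q_E = 321/17.
Total output Q = 616/17, so price P = 140 - 616/17 = 1764/17.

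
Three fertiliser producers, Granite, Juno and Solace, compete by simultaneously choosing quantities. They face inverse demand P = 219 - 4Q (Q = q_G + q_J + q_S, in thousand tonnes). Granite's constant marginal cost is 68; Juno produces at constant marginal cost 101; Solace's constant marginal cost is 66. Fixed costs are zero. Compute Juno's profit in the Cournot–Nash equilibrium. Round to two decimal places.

Granite's profit: π_G = (219 - 4Q)q_G - (68q_G). Setting ∂π_G/∂q_G = 0: 151 - 8q_G - 4(q_J + q_S) = 0.
Juno's profit: π_J = (219 - 4Q)q_J - (101q_J). Setting ∂π_J/∂q_J = 0: 118 - 8q_J - 4(q_G + q_S) = 0.
Solace's profit: π_S = (219 - 4Q)q_S - (66q_S). Setting ∂π_S/∂q_S = 0: 153 - 8q_S - 4(q_G + q_J) = 0.
Adding the 3 conditions: 422 − 8Q − 8Q = 0, i.e. Q = 211/8.
Back-substituting: q_G = (151 − 211/2)/4 = 91/8, q_J = (118 − 211/2)/4 = 25/8, q_S = (153 − 211/2)/4 = 95/8.
Price P = 219 - 4·(211/8) = 227/2.
Juno's profit: (227/2 - 101)·(25/8) = 625/16.

39.06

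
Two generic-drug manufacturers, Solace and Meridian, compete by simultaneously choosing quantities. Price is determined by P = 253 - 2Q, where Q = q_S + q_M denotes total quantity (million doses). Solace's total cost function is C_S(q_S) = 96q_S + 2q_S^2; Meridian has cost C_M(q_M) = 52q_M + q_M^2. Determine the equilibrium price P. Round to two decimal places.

Solace's profit: π_S = (253 - 2Q)q_S - (96q_S + 2q_S²). Setting ∂π_S/∂q_S = 0: 157 - 8q_S - 2(q_M) = 0.
Meridian's first-order condition: 201 - 6q_M - 2(q_S) = 0.
So q_S = (157 - 2q_M)/8 and q_M = (201 - 2q_S)/6.
Solving the pair: q_S = 135/11, q_M = 647/22.
Total output Q = 917/22, so price P = 253 - 2·(917/22) = 1866/11.

169.64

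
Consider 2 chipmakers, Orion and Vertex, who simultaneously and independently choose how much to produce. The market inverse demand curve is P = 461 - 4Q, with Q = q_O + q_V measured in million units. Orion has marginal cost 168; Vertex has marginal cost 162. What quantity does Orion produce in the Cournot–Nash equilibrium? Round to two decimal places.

Orion's profit: π_O = (461 - 4Q)q_O - (168q_O). Setting ∂π_O/∂q_O = 0: 293 - 8q_O - 4(q_V) = 0.
Vertex's first-order condition: 299 - 8q_V - 4(q_O) = 0.
Best responses: q_O = (293 - 4q_V)/8, q_V = (299 - 4q_O)/8.
Substituting one into the other gives q_O = 287/12 and q_V = 305/12.

23.92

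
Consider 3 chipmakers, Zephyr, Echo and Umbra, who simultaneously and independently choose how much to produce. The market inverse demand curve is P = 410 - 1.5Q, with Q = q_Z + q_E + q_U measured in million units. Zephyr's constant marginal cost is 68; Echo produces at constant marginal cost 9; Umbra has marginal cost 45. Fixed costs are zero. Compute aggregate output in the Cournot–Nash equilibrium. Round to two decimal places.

Zephyr's profit: π_Z = (410 - 1.5Q)q_Z - (68q_Z). Setting ∂π_Z/∂q_Z = 0: 342 - 3q_Z - (3/2)(q_E + q_U) = 0.
Echo's first-order condition: 401 - 3q_E - (3/2)(q_Z + q_U) = 0.
Umbra's first-order condition: 365 - 3q_U - (3/2)(q_Z + q_E) = 0.
Adding the 3 conditions: 1108 − 3Q − 3Q = 0, i.e. Q = 554/3.
Back-substituting: q_Z = (342 − 277)/(3/2) = 130/3, q_E = (401 − 277)/(3/2) = 248/3, q_U = (365 − 277)/(3/2) = 176/3.
Total output Q = 130/3 + 248/3 + 176/3 = 554/3.

184.67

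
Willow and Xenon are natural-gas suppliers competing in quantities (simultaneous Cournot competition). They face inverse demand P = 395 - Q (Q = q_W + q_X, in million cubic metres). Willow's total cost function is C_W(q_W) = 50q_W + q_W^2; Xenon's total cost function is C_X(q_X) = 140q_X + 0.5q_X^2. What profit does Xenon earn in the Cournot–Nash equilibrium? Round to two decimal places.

5648.24

Willow's profit: π_W = (395 - Q)q_W - (50q_W + q_W²). Setting ∂π_W/∂q_W = 0: 345 - 4q_W - (q_X) = 0.
Xenon's profit: π_X = (395 - Q)q_X - (140q_X + (1/2)q_X²). Setting ∂π_X/∂q_X = 0: 255 - 3q_X - (q_W) = 0.
Rearranging gives the reaction functions q_W = (345 - q_X)/4 and q_X = (255 - q_W)/3.
Substituting one into the other gives q_W = 780/11 and q_X = 675/11.
Price P = 395 - 1455/11 = 262.7273.
Xenon's profit: 262.7273·(675/11) - 140·(675/11) - (1/2)(675/11)² = 5648.2438.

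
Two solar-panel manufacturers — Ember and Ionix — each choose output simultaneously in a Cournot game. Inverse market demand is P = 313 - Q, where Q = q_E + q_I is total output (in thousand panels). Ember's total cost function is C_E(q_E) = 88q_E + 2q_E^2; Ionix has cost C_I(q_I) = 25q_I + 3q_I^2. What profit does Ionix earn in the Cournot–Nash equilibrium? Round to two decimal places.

Ember's profit: π_E = (313 - Q)q_E - (88q_E + 2q_E²). Setting ∂π_E/∂q_E = 0: 225 - 6q_E - (q_I) = 0.
Ionix's profit: π_I = (313 - Q)q_I - (25q_I + 3q_I²). Setting ∂π_I/∂q_I = 0: 288 - 8q_I - (q_E) = 0.
Best responses: q_E = (225 - q_I)/6, q_I = (288 - q_E)/8.
Solving the pair: q_E = 1512/47, q_I = 1503/47.
Price P = 313 - 64.1489 = 248.8511.
Ionix's profit: 248.8511·(1503/47) - 25·(1503/47) - 3(1503/47)² = 4090.5550.

4090.56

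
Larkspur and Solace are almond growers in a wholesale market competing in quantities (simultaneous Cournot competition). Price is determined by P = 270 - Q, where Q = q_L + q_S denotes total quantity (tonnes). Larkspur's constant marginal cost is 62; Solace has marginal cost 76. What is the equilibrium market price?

136

Larkspur's profit: π_L = (270 - Q)q_L - (62q_L). Setting ∂π_L/∂q_L = 0: 208 - 2q_L - (q_S) = 0.
Solace's profit: π_S = (270 - Q)q_S - (76q_S). Setting ∂π_S/∂q_S = 0: 194 - 2q_S - (q_L) = 0.
Best responses: q_L = (208 - q_S)/2, q_S = (194 - q_L)/2.
Solving the pair: q_L = 74, q_S = 60.
Total output Q = 134, so price P = 270 - 134 = 136.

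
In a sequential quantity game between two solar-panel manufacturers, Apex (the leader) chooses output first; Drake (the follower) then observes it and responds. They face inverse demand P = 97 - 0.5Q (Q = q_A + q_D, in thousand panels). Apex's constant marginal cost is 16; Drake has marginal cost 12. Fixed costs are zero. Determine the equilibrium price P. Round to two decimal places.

The follower Drake best-responds to any q_A: π_D = (97 - 0.5Q)q_D - 12q_D.
Follower FOC: 85 - (1/2)q_A - q_D = 0, so q_D(q_A) = (85 - (1/2)q_A).
The leader anticipates this reaction. Substituting into P = 97 - 0.5Q gives P = 109/2 - (1/4)q_A, so π_A = (109/2 - (1/4)q_A)q_A - 16q_A.
The leader's first-order condition 77/2 - (1/2)q_A = 0 yields q_A = 77.
Then q_D = (85 - (1/2)·77) = 93/2.
Total output Q = 247/2, so price P = 97 - (1/2)·(247/2) = 141/4.

35.25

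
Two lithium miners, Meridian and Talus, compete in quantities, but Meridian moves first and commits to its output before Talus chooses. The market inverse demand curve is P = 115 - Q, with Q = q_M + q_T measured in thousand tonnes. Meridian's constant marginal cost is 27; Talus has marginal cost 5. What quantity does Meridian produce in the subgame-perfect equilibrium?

Solve by backward induction. Given q_M, the follower Talus maximises π_T = (115 - q_M - q_T)q_T - 5q_T.
Setting the follower's marginal profit to zero, 110 - q_M - 2q_T = 0, i.e. q_T = (110 - q_M)/2.
Meridian substitutes q_T(q_M) into its own profit: π_M = q_M(115 - q_M - (110 - q_M)/2) - 27q_M = (60 - (1/2)q_M)q_M - 27q_M.
The leader's first-order condition 33 - q_M = 0 yields q_M = 33.
Then q_T = (110 - 33)/2 = 77/2.

33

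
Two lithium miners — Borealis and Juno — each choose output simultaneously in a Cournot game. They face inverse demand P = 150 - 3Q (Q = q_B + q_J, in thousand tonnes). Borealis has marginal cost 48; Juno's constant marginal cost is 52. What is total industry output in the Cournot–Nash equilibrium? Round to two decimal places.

22.22

Borealis's profit: π_B = (150 - 3Q)q_B - (48q_B). Setting ∂π_B/∂q_B = 0: 102 - 6q_B - 3(q_J) = 0.
Juno's profit: π_J = (150 - 3Q)q_J - (52q_J). Setting ∂π_J/∂q_J = 0: 98 - 6q_J - 3(q_B) = 0.
So q_B = (102 - 3q_J)/6 and q_J = (98 - 3q_B)/6.
Solving the pair: q_B = 106/9, q_J = 94/9.
Total output Q = 106/9 + 94/9 = 200/9.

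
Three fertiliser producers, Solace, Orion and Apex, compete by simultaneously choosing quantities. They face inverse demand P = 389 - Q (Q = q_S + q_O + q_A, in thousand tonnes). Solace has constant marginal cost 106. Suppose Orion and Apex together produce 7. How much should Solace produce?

138

With rivals' combined output fixed at 7, Solace's profit is π_S = (389 - 7 - q_S)q_S - (106q_S) = (382 - q_S)q_S - (106q_S).
∂π_S/∂q_S = 276 - 2q_S = 0, so q_S = 138.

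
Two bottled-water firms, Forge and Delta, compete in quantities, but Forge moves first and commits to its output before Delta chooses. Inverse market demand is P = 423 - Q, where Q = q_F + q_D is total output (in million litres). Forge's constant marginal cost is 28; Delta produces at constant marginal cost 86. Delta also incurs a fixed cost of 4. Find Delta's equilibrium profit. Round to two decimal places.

3048.56

The follower Delta best-responds to any q_F: π_D = (423 - Q)q_D - 86q_D.
Follower FOC: 337 - q_F - 2q_D = 0, so q_D(q_F) = (337 - q_F)/2.
The leader anticipates this reaction. Substituting into P = 423 - Q gives P = 509/2 - (1/2)q_F, so π_F = (509/2 - (1/2)q_F)q_F - 28q_F.
The leader's first-order condition 453/2 - q_F = 0 yields q_F = 453/2.
Then q_D = (337 - 453/2)/2 = 221/4.
Price P = 423 - 1127/4 = 565/4.
Delta's profit: (565/4 - 86)·(221/4) - 4 = 3048.5625.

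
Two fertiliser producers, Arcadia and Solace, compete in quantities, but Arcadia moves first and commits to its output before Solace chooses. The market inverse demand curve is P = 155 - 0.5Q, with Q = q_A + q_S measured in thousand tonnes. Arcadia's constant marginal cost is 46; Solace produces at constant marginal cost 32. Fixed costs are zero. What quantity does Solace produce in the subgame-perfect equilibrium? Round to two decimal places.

The follower Solace best-responds to any q_A: π_S = (155 - 0.5Q)q_S - 32q_S.
Setting the follower's marginal profit to zero, 123 - (1/2)q_A - q_S = 0, i.e. q_S = (123 - (1/2)q_A).
Arcadia substitutes q_S(q_A) into its own profit: π_A = q_A(155 - (1/2)q_A - (123 - (1/2)q_A)/2) - 46q_A = (187/2 - (1/4)q_A)q_A - 46q_A.
The leader's first-order condition 95/2 - (1/2)q_A = 0 yields q_A = 95.
Then q_S = (123 - (1/2)·95) = 151/2.

75.50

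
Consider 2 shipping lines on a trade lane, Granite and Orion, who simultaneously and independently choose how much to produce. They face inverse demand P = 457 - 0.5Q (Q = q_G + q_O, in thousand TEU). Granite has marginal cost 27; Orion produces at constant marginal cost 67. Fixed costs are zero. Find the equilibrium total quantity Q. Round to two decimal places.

546.67

Granite's profit: π_G = (457 - 0.5Q)q_G - (27q_G). Setting ∂π_G/∂q_G = 0: 430 - q_G - (1/2)(q_O) = 0.
Orion's first-order condition: 390 - q_O - (1/2)(q_G) = 0.
So q_G = (430 - (1/2)q_O) and q_O = (390 - (1/2)q_G).
Substituting one into the other gives q_G = 940/3 and q_O = 700/3.
Total output Q = 940/3 + 700/3 = 1640/3.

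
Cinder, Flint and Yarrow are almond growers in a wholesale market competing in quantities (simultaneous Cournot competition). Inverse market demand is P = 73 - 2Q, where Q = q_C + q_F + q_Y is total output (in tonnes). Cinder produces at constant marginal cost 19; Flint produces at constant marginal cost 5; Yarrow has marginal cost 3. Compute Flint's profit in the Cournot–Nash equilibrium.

Cinder's profit: π_C = (73 - 2Q)q_C - (19q_C). Setting ∂π_C/∂q_C = 0: 54 - 4q_C - 2(q_F + q_Y) = 0.
Flint's profit: π_F = (73 - 2Q)q_F - (5q_F). Setting ∂π_F/∂q_F = 0: 68 - 4q_F - 2(q_C + q_Y) = 0.
Yarrow's profit: π_Y = (73 - 2Q)q_Y - (3q_Y). Setting ∂π_Y/∂q_Y = 0: 70 - 4q_Y - 2(q_C + q_F) = 0.
Adding the 3 first-order conditions: 192 − 8Q = 0, so Q = 24.
Back-substituting: q_C = (54 − 48)/2 = 3, q_F = (68 − 48)/2 = 10, q_Y = (70 − 48)/2 = 11.
Price P = 73 - 2·24 = 25.
Flint's profit: (25 - 5)·10 = 200.

200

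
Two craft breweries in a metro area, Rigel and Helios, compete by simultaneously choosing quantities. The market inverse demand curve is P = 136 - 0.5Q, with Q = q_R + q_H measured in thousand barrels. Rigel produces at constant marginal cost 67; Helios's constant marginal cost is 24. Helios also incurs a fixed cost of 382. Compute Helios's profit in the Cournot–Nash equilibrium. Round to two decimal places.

4956.89

Rigel's profit: π_R = (136 - 0.5Q)q_R - (67q_R). Setting ∂π_R/∂q_R = 0: 69 - q_R - (1/2)(q_H) = 0.
Helios's first-order condition: 112 - q_H - (1/2)(q_R) = 0.
Best responses: q_R = (69 - (1/2)q_H), q_H = (112 - (1/2)q_R).
Substituting one into the other gives q_R = 52/3 and q_H = 310/3.
Price P = 136 - (1/2)·(362/3) = 227/3.
Helios's profit: (227/3 - 24)·(310/3) - 382 = 4956.8889.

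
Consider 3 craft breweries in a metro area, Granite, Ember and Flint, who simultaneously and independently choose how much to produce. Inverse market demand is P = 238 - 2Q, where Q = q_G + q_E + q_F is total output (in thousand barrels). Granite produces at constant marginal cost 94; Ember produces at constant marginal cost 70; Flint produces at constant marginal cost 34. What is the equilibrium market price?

109

Granite's profit: π_G = (238 - 2Q)q_G - (94q_G). Setting ∂π_G/∂q_G = 0: 144 - 4q_G - 2(q_E + q_F) = 0.
Ember's first-order condition: 168 - 4q_E - 2(q_G + q_F) = 0.
Flint's first-order condition: 204 - 4q_F - 2(q_G + q_E) = 0.
Adding the 3 conditions: 516 − 4Q − 4Q = 0, i.e. Q = 129/2.
Back-substituting: q_G = (144 − 129)/2 = 15/2, q_E = (168 − 129)/2 = 39/2, q_F = (204 − 129)/2 = 75/2.
Total output Q = 129/2, so price P = 238 - 2·(129/2) = 109.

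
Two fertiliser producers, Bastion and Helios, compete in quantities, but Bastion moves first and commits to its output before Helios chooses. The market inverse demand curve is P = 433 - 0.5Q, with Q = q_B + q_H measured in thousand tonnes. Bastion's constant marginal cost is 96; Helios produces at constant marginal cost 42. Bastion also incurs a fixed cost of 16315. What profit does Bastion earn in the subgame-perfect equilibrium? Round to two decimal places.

3707.25

The follower Helios best-responds to any q_B: π_H = (433 - 0.5Q)q_H - 42q_H.
∂π_H/∂q_H = 391 - (1/2)q_B - q_H = 0 gives the reaction function q_H = (391 - (1/2)q_B).
Bastion substitutes q_H(q_B) into its own profit: π_B = q_B(433 - (1/2)q_B - (391 - (1/2)q_B)/2) - 96q_B = (475/2 - (1/4)q_B)q_B - 96q_B.
The leader's first-order condition 283/2 - (1/2)q_B = 0 yields q_B = 283.
Then q_H = (391 - (1/2)·283) = 499/2.
Price P = 433 - (1/2)·(1065/2) = 667/4.
Bastion's profit: (667/4 - 96)·283 - 16315 = 3707.2500.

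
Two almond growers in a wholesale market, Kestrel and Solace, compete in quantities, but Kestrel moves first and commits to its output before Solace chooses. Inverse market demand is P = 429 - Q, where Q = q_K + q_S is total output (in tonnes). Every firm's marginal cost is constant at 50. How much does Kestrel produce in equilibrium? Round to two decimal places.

189.50

The follower Solace best-responds to any q_K: π_S = (429 - Q)q_S - 50q_S.
Follower FOC: 379 - q_K - 2q_S = 0, so q_S(q_K) = (379 - q_K)/2.
The leader anticipates this reaction. Substituting into P = 429 - Q gives P = 479/2 - (1/2)q_K, so π_K = (479/2 - (1/2)q_K)q_K - 50q_K.
The leader's first-order condition 379/2 - q_K = 0 yields q_K = 379/2.
Then q_S = (379 - 379/2)/2 = 379/4.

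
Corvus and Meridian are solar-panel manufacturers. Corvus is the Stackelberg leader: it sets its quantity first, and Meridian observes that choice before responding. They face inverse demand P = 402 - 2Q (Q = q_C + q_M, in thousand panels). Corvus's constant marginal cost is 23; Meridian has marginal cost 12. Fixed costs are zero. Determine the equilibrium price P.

The follower Meridian best-responds to any q_C: π_M = (402 - 2Q)q_M - 12q_M.
Setting the follower's marginal profit to zero, 390 - 2q_C - 4q_M = 0, i.e. q_M = (390 - 2q_C)/4.
The leader anticipates this reaction. Substituting into P = 402 - 2Q gives P = 207 - q_C, so π_C = (207 - q_C)q_C - 23q_C.
Leader FOC: 184 - 2q_C = 0, so q_C = 92.
Then q_M = (390 - 2·92)/4 = 103/2.
Total output Q = 287/2, so price P = 402 - 2·(287/2) = 115.

115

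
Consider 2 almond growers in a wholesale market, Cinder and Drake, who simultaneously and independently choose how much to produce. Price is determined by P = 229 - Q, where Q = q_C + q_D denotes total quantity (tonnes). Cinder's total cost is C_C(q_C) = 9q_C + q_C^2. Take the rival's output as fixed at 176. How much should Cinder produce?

11

With the rival's output fixed at 176, Cinder's profit is π_C = (229 - 176 - q_C)q_C - (9q_C + q_C²) = (53 - q_C)q_C - (9q_C + q_C²).
∂π_C/∂q_C = 44 - 4q_C = 0, so q_C = 11.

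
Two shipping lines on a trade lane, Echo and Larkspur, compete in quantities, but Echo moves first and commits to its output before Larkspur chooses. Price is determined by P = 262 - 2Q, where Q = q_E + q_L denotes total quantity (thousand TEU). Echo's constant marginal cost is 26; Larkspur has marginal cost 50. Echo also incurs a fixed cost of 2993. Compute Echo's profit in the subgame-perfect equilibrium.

The follower Larkspur best-responds to any q_E: π_L = (262 - 2Q)q_L - 50q_L.
Follower FOC: 212 - 2q_E - 4q_L = 0, so q_L(q_E) = (212 - 2q_E)/4.
The leader anticipates this reaction. Substituting into P = 262 - 2Q gives P = 156 - q_E, so π_E = (156 - q_E)q_E - 26q_E.
The leader's first-order condition 130 - 2q_E = 0 yields q_E = 65.
Then q_L = (212 - 2·65)/4 = 41/2.
Price P = 262 - 2·(171/2) = 91.
Echo's profit: (91 - 26)·65 - 2993 = 1232.

1232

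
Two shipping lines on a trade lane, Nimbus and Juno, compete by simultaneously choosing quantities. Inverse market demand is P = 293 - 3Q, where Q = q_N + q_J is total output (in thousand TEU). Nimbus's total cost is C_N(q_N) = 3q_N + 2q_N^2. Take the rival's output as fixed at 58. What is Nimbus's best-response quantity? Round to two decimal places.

11.60

With the rival's output fixed at 58, Nimbus's profit is π_N = (293 - 3·58 - 3q_N)q_N - (3q_N + 2q_N²) = (119 - 3q_N)q_N - (3q_N + 2q_N²).
∂π_N/∂q_N = 116 - 10q_N = 0, so q_N = 58/5.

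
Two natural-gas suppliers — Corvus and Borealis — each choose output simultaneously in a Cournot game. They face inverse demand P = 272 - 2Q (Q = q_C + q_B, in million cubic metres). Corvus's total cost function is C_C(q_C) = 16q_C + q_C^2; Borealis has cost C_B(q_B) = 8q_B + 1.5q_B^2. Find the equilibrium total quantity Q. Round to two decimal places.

61.47

Corvus's profit: π_C = (272 - 2Q)q_C - (16q_C + q_C²). Setting ∂π_C/∂q_C = 0: 256 - 6q_C - 2(q_B) = 0.
Borealis's profit: π_B = (272 - 2Q)q_B - (8q_B + (3/2)q_B²). Setting ∂π_B/∂q_B = 0: 264 - 7q_B - 2(q_C) = 0.
Best responses: q_C = (256 - 2q_B)/6, q_B = (264 - 2q_C)/7.
Solving the pair: q_C = 632/19, q_B = 536/19.
Total output Q = 632/19 + 536/19 = 1168/19.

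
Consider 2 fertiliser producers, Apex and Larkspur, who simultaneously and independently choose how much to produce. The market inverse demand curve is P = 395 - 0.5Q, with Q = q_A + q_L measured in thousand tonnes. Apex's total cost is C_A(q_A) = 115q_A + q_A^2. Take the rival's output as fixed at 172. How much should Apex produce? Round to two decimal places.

With the rival's output fixed at 172, Apex's profit is π_A = (395 - (1/2)·172 - (1/2)q_A)q_A - (115q_A + q_A²) = (309 - (1/2)q_A)q_A - (115q_A + q_A²).
∂π_A/∂q_A = 194 - 3q_A = 0, so q_A = 194/3.

64.67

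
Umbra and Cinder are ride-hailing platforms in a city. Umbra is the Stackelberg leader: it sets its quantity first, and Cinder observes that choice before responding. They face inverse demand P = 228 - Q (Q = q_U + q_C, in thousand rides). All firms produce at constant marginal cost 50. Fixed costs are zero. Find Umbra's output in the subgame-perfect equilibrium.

89

The follower Cinder best-responds to any q_U: π_C = (228 - Q)q_C - 50q_C.
Follower FOC: 178 - q_U - 2q_C = 0, so q_C(q_U) = (178 - q_U)/2.
The leader anticipates this reaction. Substituting into P = 228 - Q gives P = 139 - (1/2)q_U, so π_U = (139 - (1/2)q_U)q_U - 50q_U.
Maximising: ∂π_U/∂q_U = 89 - q_U = 0, giving q_U = 89.
Then q_C = (178 - 89)/2 = 89/2.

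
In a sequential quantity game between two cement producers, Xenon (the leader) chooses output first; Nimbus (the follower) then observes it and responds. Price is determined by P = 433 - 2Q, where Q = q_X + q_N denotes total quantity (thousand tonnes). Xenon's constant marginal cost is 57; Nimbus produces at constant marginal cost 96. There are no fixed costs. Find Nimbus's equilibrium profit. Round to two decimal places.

The follower Nimbus best-responds to any q_X: π_N = (433 - 2Q)q_N - 96q_N.
Follower FOC: 337 - 2q_X - 4q_N = 0, so q_N(q_X) = (337 - 2q_X)/4.
The leader anticipates this reaction. Substituting into P = 433 - 2Q gives P = 529/2 - q_X, so π_X = (529/2 - q_X)q_X - 57q_X.
Leader FOC: 415/2 - 2q_X = 0, so q_X = 415/4.
Then q_N = (337 - 2·(415/4))/4 = 259/8.
Price P = 433 - 2·(1089/8) = 643/4.
Nimbus's profit: (643/4 - 96)·(259/8) = 2096.2813.

2096.28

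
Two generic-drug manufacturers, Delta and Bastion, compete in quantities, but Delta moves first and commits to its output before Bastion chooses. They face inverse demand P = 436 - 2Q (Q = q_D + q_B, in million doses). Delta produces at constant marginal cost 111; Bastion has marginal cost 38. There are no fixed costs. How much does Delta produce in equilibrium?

63

Solve by backward induction. Given q_D, the follower Bastion maximises π_B = (436 - 2q_D - 2q_B)q_B - 38q_B.
Setting the follower's marginal profit to zero, 398 - 2q_D - 4q_B = 0, i.e. q_B = (398 - 2q_D)/4.
Delta substitutes q_B(q_D) into its own profit: π_D = q_D(436 - 2q_D - (398 - 2q_D)/2) - 111q_D = (237 - q_D)q_D - 111q_D.
The leader's first-order condition 126 - 2q_D = 0 yields q_D = 63.
Then q_B = (398 - 2·63)/4 = 68.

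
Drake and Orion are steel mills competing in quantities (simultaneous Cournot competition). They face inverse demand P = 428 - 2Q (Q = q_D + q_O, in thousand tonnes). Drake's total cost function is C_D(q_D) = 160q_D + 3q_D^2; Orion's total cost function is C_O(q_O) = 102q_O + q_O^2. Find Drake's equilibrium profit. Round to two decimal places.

Drake's profit: π_D = (428 - 2Q)q_D - (160q_D + 3q_D²). Setting ∂π_D/∂q_D = 0: 268 - 10q_D - 2(q_O) = 0.
Orion's profit: π_O = (428 - 2Q)q_O - (102q_O + q_O²). Setting ∂π_O/∂q_O = 0: 326 - 6q_O - 2(q_D) = 0.
Best responses: q_D = (268 - 2q_O)/10, q_O = (326 - 2q_D)/6.
Solving the pair: q_D = 239/14, q_O = 681/14.
Price P = 428 - 2·(460/7) = 296.5714.
Drake's profit: 296.5714·(239/14) - 160·(239/14) - 3(239/14)² = 1457.1684.

1457.17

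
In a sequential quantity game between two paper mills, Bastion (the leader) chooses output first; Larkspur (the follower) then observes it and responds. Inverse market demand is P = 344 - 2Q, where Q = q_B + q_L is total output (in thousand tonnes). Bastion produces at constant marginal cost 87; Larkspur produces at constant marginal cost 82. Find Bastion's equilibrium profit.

Solve by backward induction. Given q_B, the follower Larkspur maximises π_L = (344 - 2q_B - 2q_L)q_L - 82q_L.
∂π_L/∂q_L = 262 - 2q_B - 4q_L = 0 gives the reaction function q_L = (262 - 2q_B)/4.
The leader anticipates this reaction. Substituting into P = 344 - 2Q gives P = 213 - q_B, so π_B = (213 - q_B)q_B - 87q_B.
Maximising: ∂π_B/∂q_B = 126 - 2q_B = 0, giving q_B = 63.
Then q_L = (262 - 2·63)/4 = 34.
Price P = 344 - 2·97 = 150.
Bastion's profit: (150 - 87)·63 = 3969.

3969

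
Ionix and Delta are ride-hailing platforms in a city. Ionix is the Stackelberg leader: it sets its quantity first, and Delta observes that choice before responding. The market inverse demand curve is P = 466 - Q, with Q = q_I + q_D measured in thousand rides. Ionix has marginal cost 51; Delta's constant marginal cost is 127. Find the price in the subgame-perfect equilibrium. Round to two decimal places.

The follower Delta best-responds to any q_I: π_D = (466 - Q)q_D - 127q_D.
Follower FOC: 339 - q_I - 2q_D = 0, so q_D(q_I) = (339 - q_I)/2.
The leader anticipates this reaction. Substituting into P = 466 - Q gives P = 593/2 - (1/2)q_I, so π_I = (593/2 - (1/2)q_I)q_I - 51q_I.
The leader's first-order condition 491/2 - q_I = 0 yields q_I = 491/2.
Then q_D = (339 - 491/2)/2 = 187/4.
Total output Q = 1169/4, so price P = 466 - 1169/4 = 695/4.

173.75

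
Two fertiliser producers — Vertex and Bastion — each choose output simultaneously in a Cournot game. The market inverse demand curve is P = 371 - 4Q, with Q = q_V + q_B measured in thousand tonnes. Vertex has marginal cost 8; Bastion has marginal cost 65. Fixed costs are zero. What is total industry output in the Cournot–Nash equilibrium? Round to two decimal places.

55.75

Vertex's profit: π_V = (371 - 4Q)q_V - (8q_V). Setting ∂π_V/∂q_V = 0: 363 - 8q_V - 4(q_B) = 0.
Bastion's profit: π_B = (371 - 4Q)q_B - (65q_B). Setting ∂π_B/∂q_B = 0: 306 - 8q_B - 4(q_V) = 0.
Rearranging gives the reaction functions q_V = (363 - 4q_B)/8 and q_B = (306 - 4q_V)/8.
Solving the pair: q_V = 35, q_B = 83/4.
Total output Q = 35 + 83/4 = 223/4.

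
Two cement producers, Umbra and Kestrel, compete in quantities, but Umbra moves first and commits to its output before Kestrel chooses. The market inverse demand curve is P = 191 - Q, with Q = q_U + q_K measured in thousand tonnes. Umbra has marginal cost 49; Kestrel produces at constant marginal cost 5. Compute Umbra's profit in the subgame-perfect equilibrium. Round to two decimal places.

Solve by backward induction. Given q_U, the follower Kestrel maximises π_K = (191 - q_U - q_K)q_K - 5q_K.
∂π_K/∂q_K = 186 - q_U - 2q_K = 0 gives the reaction function q_K = (186 - q_U)/2.
The leader anticipates this reaction. Substituting into P = 191 - Q gives P = 98 - (1/2)q_U, so π_U = (98 - (1/2)q_U)q_U - 49q_U.
Maximising: ∂π_U/∂q_U = 49 - q_U = 0, giving q_U = 49.
Then q_K = (186 - 49)/2 = 137/2.
Price P = 191 - 235/2 = 147/2.
Umbra's profit: (147/2 - 49)·49 = 1200.5000.

1200.50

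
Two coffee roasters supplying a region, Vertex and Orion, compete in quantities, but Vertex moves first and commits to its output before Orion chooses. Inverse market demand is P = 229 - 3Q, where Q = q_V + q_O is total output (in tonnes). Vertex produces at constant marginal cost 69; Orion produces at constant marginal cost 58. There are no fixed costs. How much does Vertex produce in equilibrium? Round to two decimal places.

The follower Orion best-responds to any q_V: π_O = (229 - 3Q)q_O - 58q_O.
Setting the follower's marginal profit to zero, 171 - 3q_V - 6q_O = 0, i.e. q_O = (171 - 3q_V)/6.
Vertex substitutes q_O(q_V) into its own profit: π_V = q_V(229 - 3q_V - (171 - 3q_V)/2) - 69q_V = (287/2 - (3/2)q_V)q_V - 69q_V.
Leader FOC: 149/2 - 3q_V = 0, so q_V = 149/6.
Then q_O = (171 - 3·(149/6))/6 = 193/12.

24.83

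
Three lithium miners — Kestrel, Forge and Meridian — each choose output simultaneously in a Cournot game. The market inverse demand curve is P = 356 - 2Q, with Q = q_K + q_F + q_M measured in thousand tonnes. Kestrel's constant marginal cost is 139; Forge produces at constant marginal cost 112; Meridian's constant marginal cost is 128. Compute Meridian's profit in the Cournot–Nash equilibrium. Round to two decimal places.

Kestrel's profit: π_K = (356 - 2Q)q_K - (139q_K). Setting ∂π_K/∂q_K = 0: 217 - 4q_K - 2(q_F + q_M) = 0.
Forge's first-order condition: 244 - 4q_F - 2(q_K + q_M) = 0.
Meridian's profit: π_M = (356 - 2Q)q_M - (128q_M). Setting ∂π_M/∂q_M = 0: 228 - 4q_M - 2(q_K + q_F) = 0.
Adding the 3 conditions: 689 − 4Q − 4Q = 0, i.e. Q = 689/8.
Back-substituting: q_K = (217 − 689/4)/2 = 179/8, q_F = (244 − 689/4)/2 = 287/8, q_M = (228 − 689/4)/2 = 223/8.
Price P = 356 - 2·(689/8) = 735/4.
Meridian's profit: (735/4 - 128)·(223/8) = 1554.0313.

1554.03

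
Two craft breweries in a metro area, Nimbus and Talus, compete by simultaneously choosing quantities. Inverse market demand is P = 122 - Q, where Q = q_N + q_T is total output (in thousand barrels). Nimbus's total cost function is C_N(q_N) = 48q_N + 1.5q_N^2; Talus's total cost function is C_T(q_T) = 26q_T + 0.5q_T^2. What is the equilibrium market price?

Nimbus's profit: π_N = (122 - Q)q_N - (48q_N + (3/2)q_N²). Setting ∂π_N/∂q_N = 0: 74 - 5q_N - (q_T) = 0.
Talus's first-order condition: 96 - 3q_T - (q_N) = 0.
Rearranging gives the reaction functions q_N = (74 - q_T)/5 and q_T = (96 - q_N)/3.
Solving the pair: q_N = 9, q_T = 29.
Total output Q = 38, so price P = 122 - 38 = 84.

84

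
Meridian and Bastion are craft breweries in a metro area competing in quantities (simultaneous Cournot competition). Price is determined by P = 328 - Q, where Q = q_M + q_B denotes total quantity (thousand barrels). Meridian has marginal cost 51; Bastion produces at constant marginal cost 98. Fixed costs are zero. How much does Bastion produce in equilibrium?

61

Meridian's profit: π_M = (328 - Q)q_M - (51q_M). Setting ∂π_M/∂q_M = 0: 277 - 2q_M - (q_B) = 0.
Bastion's profit: π_B = (328 - Q)q_B - (98q_B). Setting ∂π_B/∂q_B = 0: 230 - 2q_B - (q_M) = 0.
So q_M = (277 - q_B)/2 and q_B = (230 - q_M)/2.
Substituting one into the other gives q_M = 108 and q_B = 61.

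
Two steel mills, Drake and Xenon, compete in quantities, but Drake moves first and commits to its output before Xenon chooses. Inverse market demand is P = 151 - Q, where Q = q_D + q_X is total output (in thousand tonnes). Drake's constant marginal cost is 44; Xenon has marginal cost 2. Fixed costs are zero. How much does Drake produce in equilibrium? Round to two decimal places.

32.50

The follower Xenon best-responds to any q_D: π_X = (151 - Q)q_X - 2q_X.
Follower FOC: 149 - q_D - 2q_X = 0, so q_X(q_D) = (149 - q_D)/2.
The leader anticipates this reaction. Substituting into P = 151 - Q gives P = 153/2 - (1/2)q_D, so π_D = (153/2 - (1/2)q_D)q_D - 44q_D.
Leader FOC: 65/2 - q_D = 0, so q_D = 65/2.
Then q_X = (149 - 65/2)/2 = 233/4.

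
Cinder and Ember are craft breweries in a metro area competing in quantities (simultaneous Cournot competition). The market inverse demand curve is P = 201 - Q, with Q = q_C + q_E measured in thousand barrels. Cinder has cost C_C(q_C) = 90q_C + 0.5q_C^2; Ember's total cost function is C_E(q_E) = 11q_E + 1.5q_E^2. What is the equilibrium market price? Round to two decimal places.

Cinder's profit: π_C = (201 - Q)q_C - (90q_C + (1/2)q_C²). Setting ∂π_C/∂q_C = 0: 111 - 3q_C - (q_E) = 0.
Ember's first-order condition: 190 - 5q_E - (q_C) = 0.
So q_C = (111 - q_E)/3 and q_E = (190 - q_C)/5.
Substituting one into the other gives q_C = 365/14 and q_E = 459/14.
Total output Q = 412/7, so price P = 201 - 412/7 = 995/7.

142.14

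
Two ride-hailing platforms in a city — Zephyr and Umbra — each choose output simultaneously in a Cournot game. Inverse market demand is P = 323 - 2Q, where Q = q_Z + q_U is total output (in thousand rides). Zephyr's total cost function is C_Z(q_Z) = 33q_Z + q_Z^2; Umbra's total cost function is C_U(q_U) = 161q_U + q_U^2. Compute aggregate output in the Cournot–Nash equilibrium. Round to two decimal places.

Zephyr's profit: π_Z = (323 - 2Q)q_Z - (33q_Z + q_Z²). Setting ∂π_Z/∂q_Z = 0: 290 - 6q_Z - 2(q_U) = 0.
Umbra's first-order condition: 162 - 6q_U - 2(q_Z) = 0.
Rearranging gives the reaction functions q_Z = (290 - 2q_U)/6 and q_U = (162 - 2q_Z)/6.
Substituting one into the other gives q_Z = 177/4 and q_U = 49/4.
Total output Q = 177/4 + 49/4 = 113/2.

56.50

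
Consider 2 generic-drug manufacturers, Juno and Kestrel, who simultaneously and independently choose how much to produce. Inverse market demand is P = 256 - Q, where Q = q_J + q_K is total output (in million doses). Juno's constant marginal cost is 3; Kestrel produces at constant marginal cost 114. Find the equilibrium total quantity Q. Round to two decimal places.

131.67

Juno's profit: π_J = (256 - Q)q_J - (3q_J). Setting ∂π_J/∂q_J = 0: 253 - 2q_J - (q_K) = 0.
Kestrel's profit: π_K = (256 - Q)q_K - (114q_K). Setting ∂π_K/∂q_K = 0: 142 - 2q_K - (q_J) = 0.
So q_J = (253 - q_K)/2 and q_K = (142 - q_J)/2.
Substituting one into the other gives q_J = 364/3 and q_K = 31/3.
Total output Q = 364/3 + 31/3 = 395/3.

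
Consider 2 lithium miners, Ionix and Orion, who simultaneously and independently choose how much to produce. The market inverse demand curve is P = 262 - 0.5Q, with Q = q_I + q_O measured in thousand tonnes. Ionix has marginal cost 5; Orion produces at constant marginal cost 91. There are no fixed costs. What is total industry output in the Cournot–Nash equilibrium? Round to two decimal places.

Ionix's profit: π_I = (262 - 0.5Q)q_I - (5q_I). Setting ∂π_I/∂q_I = 0: 257 - q_I - (1/2)(q_O) = 0.
Orion's first-order condition: 171 - q_O - (1/2)(q_I) = 0.
Rearranging gives the reaction functions q_I = (257 - (1/2)q_O) and q_O = (171 - (1/2)q_I).
Substituting one into the other gives q_I = 686/3 and q_O = 170/3.
Total output Q = 686/3 + 170/3 = 856/3.

285.33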